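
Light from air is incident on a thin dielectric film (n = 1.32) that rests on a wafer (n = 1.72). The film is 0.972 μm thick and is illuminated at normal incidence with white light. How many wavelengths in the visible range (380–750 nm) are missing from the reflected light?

Top surface (1.0 → 1.32): reflection off a higher-index medium gives a half-wave phase shift.
At the lower boundary (n = 1.32 to n = 1.72) the reflected ray undergoes a half-wave phase shift.
Net: no relative phase inversion (both shifts match).
With no net inversion, destructive interference in reflection requires 2 n t = (m + ½) λ.
λ = 2 n t / (m + ½) = 2566 / (m + ½) nm.
m=2: 1026 nm (IR); m=3: 733 nm (visible); m=4: 570 nm (visible); m=5: 467 nm (visible); m=6: 395 nm (visible); m=7: 342 nm (UV).

4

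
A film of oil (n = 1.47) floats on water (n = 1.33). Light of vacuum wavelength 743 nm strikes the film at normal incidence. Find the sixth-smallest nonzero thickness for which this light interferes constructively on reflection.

1390 nm

Ray reflecting at the top interface goes from n = 1.0 toward n = 1.47: a half-wave phase shift.
Ray reflecting at the bottom interface goes from n = 1.47 toward n = 1.33: no phase shift.
Exactly one π shift → a net half-wave offset.
So the condition for constructive reflection is 2 n t = (m + ½) λ.
The sixth-smallest nonzero thickness corresponds to m = 5: t = (m + ½) λ / (2 n) = 5.50 × 743 / (2 × 1.47) = 1390 nm.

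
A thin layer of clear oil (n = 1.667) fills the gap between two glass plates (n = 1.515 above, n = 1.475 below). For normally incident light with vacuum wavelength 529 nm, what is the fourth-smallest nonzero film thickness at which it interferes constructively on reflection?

At the upper boundary (n = 1.515 to n = 1.667) the reflected ray undergoes a half-wave phase shift.
At the lower boundary (n = 1.667 to n = 1.475) the reflected ray undergoes no phase shift.
Exactly one π shift → a net half-wave offset.
So the condition for constructive reflection is 2 n t = (m + ½) λ.
The fourth-smallest nonzero thickness corresponds to m = 3: t = (m + ½) λ / (2 n) = 3.50 × 529 / (2 × 1.667) = 555 nm.

555 nm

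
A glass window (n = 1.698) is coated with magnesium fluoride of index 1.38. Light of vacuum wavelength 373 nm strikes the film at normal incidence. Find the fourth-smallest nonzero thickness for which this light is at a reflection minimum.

473 nm

Ray reflecting at the top interface goes from n = 1.0 toward n = 1.38: a half-wave phase shift.
At the lower boundary (n = 1.38 to n = 1.698) the reflected ray undergoes a half-wave phase shift.
Zero or two π shifts → no net half-wave offset.
With no net inversion, destructive interference in reflection requires 2 n t = (m + ½) λ.
The fourth-smallest nonzero thickness corresponds to m = 3: t = (m + ½) λ / (2 n) = 3.50 × 373 / (2 × 1.38) = 473 nm.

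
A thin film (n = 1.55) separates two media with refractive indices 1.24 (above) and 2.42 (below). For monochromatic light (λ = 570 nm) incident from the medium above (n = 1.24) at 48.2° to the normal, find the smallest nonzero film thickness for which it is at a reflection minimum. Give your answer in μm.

Ray reflecting at the top interface goes from n = 1.24 toward n = 1.55: a half-wave phase shift.
Ray reflecting at the bottom interface goes from n = 1.55 toward n = 2.42: a half-wave phase shift.
Zero or two π shifts → no net half-wave offset.
With no net inversion, destructive interference in reflection requires 2 n t cos θ_r = (m + ½) λ.
Snell's law: 1.24 sin 48.2° = 1.55 sin θ_r → sin θ_r = 0.596, cos θ_r = 0.803.
Minimum at m = 0: t = λ / (4 n cos θ_r) = 570 / (4 × 1.55 × 0.803) = 115 nm.

0.115 μm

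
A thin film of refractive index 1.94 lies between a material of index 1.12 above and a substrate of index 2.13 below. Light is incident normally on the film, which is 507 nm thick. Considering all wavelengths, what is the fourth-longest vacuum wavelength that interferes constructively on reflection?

492 nm

Top surface (1.12 → 1.94): reflection off a higher-index medium gives a half-wave phase shift.
At the lower boundary (n = 1.94 to n = 2.13) the reflected ray undergoes a half-wave phase shift.
Net: no relative phase inversion (both shifts match).
For maximum reflection here: 2 n t = m λ.
λ = 2 n t / m. The fourth-longest wavelength is m = 4: λ = 2 × 1.94 × 507 / 4.00 = 492 nm.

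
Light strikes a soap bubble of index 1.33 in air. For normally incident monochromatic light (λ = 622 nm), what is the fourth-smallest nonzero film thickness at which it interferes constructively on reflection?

818 nm

Ray reflecting at the top interface goes from n = 1.0 toward n = 1.33: a half-wave phase shift.
At the lower boundary (n = 1.33 to n = 1.0) the reflected ray undergoes no phase shift.
Exactly one π shift → a net half-wave offset.
With one net inversion, constructive interference in reflection requires 2 n t = (m + ½) λ.
The fourth-smallest nonzero thickness corresponds to m = 3: t = (m + ½) λ / (2 n) = 3.50 × 622 / (2 × 1.33) = 818 nm.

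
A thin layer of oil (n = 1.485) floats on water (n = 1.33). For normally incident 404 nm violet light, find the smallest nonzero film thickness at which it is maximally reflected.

Top surface (1.0 → 1.485): reflection off a higher-index medium gives a half-wave phase shift.
At the lower boundary (n = 1.485 to n = 1.33) the reflected ray undergoes no phase shift.
Net: one phase inversion between the two reflected rays.
So the condition for constructive reflection is 2 n t = (m + ½) λ.
Minimum at m = 0: t = λ / (4 n) = 404 / (4 × 1.485) = 68.0 nm.

68.0 nm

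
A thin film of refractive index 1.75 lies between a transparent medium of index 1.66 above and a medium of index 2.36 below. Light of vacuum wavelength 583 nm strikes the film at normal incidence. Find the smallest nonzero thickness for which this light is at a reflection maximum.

Top surface (1.66 → 1.75): reflection off a higher-index medium gives a half-wave phase shift.
Bottom surface (1.75 → 2.36): reflection off a higher-index medium gives a half-wave phase shift.
Net: no relative phase inversion (both shifts match).
So the condition for constructive reflection is 2 n t = m λ.
The smallest nonzero thickness corresponds to m = 1: t = m λ / (2 n) = 1.00 × 583 / (2 × 1.75) = 167 nm.

167 nm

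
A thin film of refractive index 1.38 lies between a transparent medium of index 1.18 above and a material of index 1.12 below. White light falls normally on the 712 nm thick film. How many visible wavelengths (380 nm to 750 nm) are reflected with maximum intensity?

Top surface (1.18 → 1.38): reflection off a higher-index medium gives a half-wave phase shift.
At the lower boundary (n = 1.38 to n = 1.12) the reflected ray undergoes no phase shift.
Net: one phase inversion between the two reflected rays.
So the condition for constructive reflection is 2 n t = (m + ½) λ.
λ = 2 n t / (m + ½) = 1965 / (m + ½) nm.
m=2: 786 nm (IR); m=3: 561 nm (visible); m=4: 437 nm (visible); m=5: 357 nm (UV).

2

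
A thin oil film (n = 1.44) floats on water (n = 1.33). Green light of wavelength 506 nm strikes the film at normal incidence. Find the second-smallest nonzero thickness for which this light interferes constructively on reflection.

264 nm

At the upper boundary (n = 1.0 to n = 1.44) the reflected ray undergoes a half-wave phase shift.
Bottom surface (1.44 → 1.33): reflection off a lower-index medium gives no phase shift.
Net: one phase inversion between the two reflected rays.
For maximum reflection here: 2 n t = (m + ½) λ.
The second-smallest nonzero thickness corresponds to m = 1: t = (m + ½) λ / (2 n) = 1.50 × 506 / (2 × 1.44) = 264 nm.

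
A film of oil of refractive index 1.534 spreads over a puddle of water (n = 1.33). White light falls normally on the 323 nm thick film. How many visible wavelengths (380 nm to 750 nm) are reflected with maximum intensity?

2

Top surface (1.0 → 1.534): reflection off a higher-index medium gives a half-wave phase shift.
Ray reflecting at the bottom interface goes from n = 1.534 toward n = 1.33: no phase shift.
The two reflections differ by half a wavelength.
For maximum reflection here: 2 n t = (m + ½) λ.
λ = 2 n t / (m + ½) = 991 / (m + ½) nm.
m=0: 1982 nm (IR); m=1: 661 nm (visible); m=2: 396 nm (visible); m=3: 283 nm (UV).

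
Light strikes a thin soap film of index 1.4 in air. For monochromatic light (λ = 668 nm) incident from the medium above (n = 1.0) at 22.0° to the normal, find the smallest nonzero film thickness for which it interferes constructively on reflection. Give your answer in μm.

Top surface (1.0 → 1.4): reflection off a higher-index medium gives a half-wave phase shift.
Ray reflecting at the bottom interface goes from n = 1.4 toward n = 1.0: no phase shift.
Net: one phase inversion between the two reflected rays.
So the condition for constructive reflection is 2 n t cos θ_r = (m + ½) λ.
Snell's law: 1.0 sin 22.0° = 1.4 sin θ_r → sin θ_r = 0.268, cos θ_r = 0.964.
Minimum at m = 0: t = λ / (4 n cos θ_r) = 668 / (4 × 1.4 × 0.964) = 124 nm.

0.124 μm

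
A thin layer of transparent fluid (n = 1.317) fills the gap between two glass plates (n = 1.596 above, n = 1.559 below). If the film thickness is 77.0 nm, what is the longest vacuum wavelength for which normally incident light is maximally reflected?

At the upper boundary (n = 1.596 to n = 1.317) the reflected ray undergoes no phase shift.
Ray reflecting at the bottom interface goes from n = 1.317 toward n = 1.559: a half-wave phase shift.
Net: one phase inversion between the two reflected rays.
So the condition for constructive reflection is 2 n t = (m + ½) λ.
λ = 2 n t / (m + ½). The longest wavelength is m = 0: λ = 2 × 1.317 × 77.0 / 0.500 = 406 nm.

406 nm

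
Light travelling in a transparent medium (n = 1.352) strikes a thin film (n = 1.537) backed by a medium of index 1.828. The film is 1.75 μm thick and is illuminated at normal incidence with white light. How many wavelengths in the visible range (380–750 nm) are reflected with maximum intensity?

7

Ray reflecting at the top interface goes from n = 1.352 toward n = 1.537: a half-wave phase shift.
Ray reflecting at the bottom interface goes from n = 1.537 toward n = 1.828: a half-wave phase shift.
Zero or two π shifts → no net half-wave offset.
For strong reflection here: 2 n t = m λ.
λ = 2 n t / m = 5380 / m nm.
m=7: 769 nm (IR); m=8: 672 nm (visible); m=9: 598 nm (visible); m=10: 538 nm (visible); m=11: 489 nm (visible); m=12: 448 nm (visible); m=13: 414 nm (visible); m=14: 384 nm (visible); m=15: 359 nm (UV).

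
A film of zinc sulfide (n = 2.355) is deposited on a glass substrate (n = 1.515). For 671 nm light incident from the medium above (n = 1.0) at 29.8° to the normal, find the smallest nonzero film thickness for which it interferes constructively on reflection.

72.9 nm

At the upper boundary (n = 1.0 to n = 2.355) the reflected ray undergoes a half-wave phase shift.
At the lower boundary (n = 2.355 to n = 1.515) the reflected ray undergoes no phase shift.
Exactly one π shift → a net half-wave offset.
With one net inversion, constructive interference in reflection requires 2 n t cos θ_r = (m + ½) λ.
Snell's law: 1.0 sin 29.8° = 2.355 sin θ_r → sin θ_r = 0.211, cos θ_r = 0.977.
Minimum at m = 0: t = λ / (4 n cos θ_r) = 671 / (4 × 2.355 × 0.977) = 72.9 nm.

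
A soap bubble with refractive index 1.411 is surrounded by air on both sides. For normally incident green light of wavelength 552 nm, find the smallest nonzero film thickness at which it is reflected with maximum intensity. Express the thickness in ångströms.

Top surface (1.0 → 1.411): reflection off a higher-index medium gives a half-wave phase shift.
Ray reflecting at the bottom interface goes from n = 1.411 toward n = 1.0: no phase shift.
Net: one phase inversion between the two reflected rays.
With one net inversion, constructive interference in reflection requires 2 n t = (m + ½) λ.
Minimum at m = 0: t = λ / (4 n) = 552 / (4 × 1.411) = 97.8 nm.

978 Å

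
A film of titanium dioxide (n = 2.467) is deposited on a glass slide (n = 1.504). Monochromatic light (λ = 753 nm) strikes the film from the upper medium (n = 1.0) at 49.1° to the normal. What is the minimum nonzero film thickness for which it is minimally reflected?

160 nm

Ray reflecting at the top interface goes from n = 1.0 toward n = 2.467: a half-wave phase shift.
At the lower boundary (n = 2.467 to n = 1.504) the reflected ray undergoes no phase shift.
The two reflections differ by half a wavelength.
For weak reflection here: 2 n t cos θ_r = m λ.
Snell's law: 1.0 sin 49.1° = 2.467 sin θ_r → sin θ_r = 0.306, cos θ_r = 0.952.
Minimum nonzero at m = 1: t = λ / (2 n cos θ_r) = 753 / (2 × 2.467 × 0.952) = 160 nm.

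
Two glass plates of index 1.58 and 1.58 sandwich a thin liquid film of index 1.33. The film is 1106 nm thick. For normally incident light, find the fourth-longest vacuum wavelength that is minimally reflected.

735 nm

Ray reflecting at the top interface goes from n = 1.58 toward n = 1.33: no phase shift.
At the lower boundary (n = 1.33 to n = 1.58) the reflected ray undergoes a half-wave phase shift.
Exactly one π shift → a net half-wave offset.
For dark reflection here: 2 n t = m λ.
λ = 2 n t / m. The fourth-longest wavelength is m = 4: λ = 2 × 1.33 × 1106 / 4.00 = 735 nm.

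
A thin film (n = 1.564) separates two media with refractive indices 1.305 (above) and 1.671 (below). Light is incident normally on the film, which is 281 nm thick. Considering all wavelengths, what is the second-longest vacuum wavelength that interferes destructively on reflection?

586 nm

Ray reflecting at the top interface goes from n = 1.305 toward n = 1.564: a half-wave phase shift.
Bottom surface (1.564 → 1.671): reflection off a higher-index medium gives a half-wave phase shift.
Zero or two π shifts → no net half-wave offset.
So the condition for destructive reflection is 2 n t = (m + ½) λ.
λ = 2 n t / (m + ½). The second-longest wavelength is m = 1: λ = 2 × 1.564 × 281 / 1.50 = 586 nm.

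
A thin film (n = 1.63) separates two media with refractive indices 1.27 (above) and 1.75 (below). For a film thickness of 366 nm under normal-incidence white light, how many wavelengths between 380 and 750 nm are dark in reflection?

1

At the upper boundary (n = 1.27 to n = 1.63) the reflected ray undergoes a half-wave phase shift.
Bottom surface (1.63 → 1.75): reflection off a higher-index medium gives a half-wave phase shift.
Zero or two π shifts → no net half-wave offset.
With no net inversion, destructive interference in reflection requires 2 n t = (m + ½) λ.
λ = 2 n t / (m + ½) = 1193 / (m + ½) nm.
m=1: 795 nm (IR); m=2: 477 nm (visible); m=3: 341 nm (UV).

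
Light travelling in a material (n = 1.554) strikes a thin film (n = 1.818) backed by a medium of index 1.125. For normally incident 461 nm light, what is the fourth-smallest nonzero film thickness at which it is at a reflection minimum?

Top surface (1.554 → 1.818): reflection off a higher-index medium gives a half-wave phase shift.
Ray reflecting at the bottom interface goes from n = 1.818 toward n = 1.125: no phase shift.
Net: one phase inversion between the two reflected rays.
For minimum reflection here: 2 n t = m λ.
The fourth-smallest nonzero thickness corresponds to m = 4: t = m λ / (2 n) = 4.00 × 461 / (2 × 1.818) = 507 nm.

507 nm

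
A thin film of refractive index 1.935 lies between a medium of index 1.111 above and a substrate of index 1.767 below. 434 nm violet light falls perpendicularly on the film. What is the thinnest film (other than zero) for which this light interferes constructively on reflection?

Ray reflecting at the top interface goes from n = 1.111 toward n = 1.935: a half-wave phase shift.
Ray reflecting at the bottom interface goes from n = 1.935 toward n = 1.767: no phase shift.
Net: one phase inversion between the two reflected rays.
With one net inversion, constructive interference in reflection requires 2 n t = (m + ½) λ.
Minimum at m = 0: t = λ / (4 n) = 434 / (4 × 1.935) = 56.1 nm.

56.1 nm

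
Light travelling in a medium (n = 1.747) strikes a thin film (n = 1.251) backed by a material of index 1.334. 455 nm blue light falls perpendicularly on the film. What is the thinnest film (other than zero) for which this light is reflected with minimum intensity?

182 nm

Top surface (1.747 → 1.251): reflection off a lower-index medium gives no phase shift.
Bottom surface (1.251 → 1.334): reflection off a higher-index medium gives a half-wave phase shift.
Exactly one π shift → a net half-wave offset.
With one net inversion, destructive interference in reflection requires 2 n t = m λ.
Minimum nonzero at m = 1: t = λ / (2 n) = 455 / (2 × 1.251) = 182 nm.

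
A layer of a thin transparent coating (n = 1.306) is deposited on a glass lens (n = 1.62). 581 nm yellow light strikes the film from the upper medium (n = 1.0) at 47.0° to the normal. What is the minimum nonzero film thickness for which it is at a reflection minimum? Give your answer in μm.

Ray reflecting at the top interface goes from n = 1.0 toward n = 1.306: a half-wave phase shift.
Bottom surface (1.306 → 1.62): reflection off a higher-index medium gives a half-wave phase shift.
The two reflections carry the same phase change, so no net offset.
For weak reflection here: 2 n t cos θ_r = (m + ½) λ.
Snell's law: 1.0 sin 47.0° = 1.306 sin θ_r → sin θ_r = 0.560, cos θ_r = 0.828.
Minimum at m = 0: t = λ / (4 n cos θ_r) = 581 / (4 × 1.306 × 0.828) = 134 nm.

0.134 μm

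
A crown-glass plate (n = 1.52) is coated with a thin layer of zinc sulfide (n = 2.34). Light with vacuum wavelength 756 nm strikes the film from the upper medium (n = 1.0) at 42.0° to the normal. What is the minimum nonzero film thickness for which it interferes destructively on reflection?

169 nm

Ray reflecting at the top interface goes from n = 1.0 toward n = 2.34: a half-wave phase shift.
Bottom surface (2.34 → 1.52): reflection off a lower-index medium gives no phase shift.
Exactly one π shift → a net half-wave offset.
So the condition for destructive reflection is 2 n t cos θ_r = m λ.
Snell's law: 1.0 sin 42.0° = 2.34 sin θ_r → sin θ_r = 0.286, cos θ_r = 0.958.
Minimum nonzero at m = 1: t = λ / (2 n cos θ_r) = 756 / (2 × 2.34 × 0.958) = 169 nm.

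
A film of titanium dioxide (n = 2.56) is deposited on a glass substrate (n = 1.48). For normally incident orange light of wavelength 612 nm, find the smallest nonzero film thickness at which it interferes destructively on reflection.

120 nm

Ray reflecting at the top interface goes from n = 1.0 toward n = 2.56: a half-wave phase shift.
At the lower boundary (n = 2.56 to n = 1.48) the reflected ray undergoes no phase shift.
Exactly one π shift → a net half-wave offset.
So the condition for destructive reflection is 2 n t = m λ.
Minimum nonzero at m = 1: t = λ / (2 n) = 612 / (2 × 2.56) = 120 nm.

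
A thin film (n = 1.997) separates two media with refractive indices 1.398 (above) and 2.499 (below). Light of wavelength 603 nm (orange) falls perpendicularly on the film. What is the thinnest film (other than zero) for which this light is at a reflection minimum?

At the upper boundary (n = 1.398 to n = 1.997) the reflected ray undergoes a half-wave phase shift.
Bottom surface (1.997 → 2.499): reflection off a higher-index medium gives a half-wave phase shift.
Zero or two π shifts → no net half-wave offset.
So the condition for destructive reflection is 2 n t = (m + ½) λ.
Minimum at m = 0: t = λ / (4 n) = 603 / (4 × 1.997) = 75.5 nm.

75.5 nm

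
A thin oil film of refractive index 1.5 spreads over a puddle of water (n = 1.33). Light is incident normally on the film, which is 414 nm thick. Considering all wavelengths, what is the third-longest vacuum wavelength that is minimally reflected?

Ray reflecting at the top interface goes from n = 1.0 toward n = 1.5: a half-wave phase shift.
At the lower boundary (n = 1.5 to n = 1.33) the reflected ray undergoes no phase shift.
Net: one phase inversion between the two reflected rays.
For weak reflection here: 2 n t = m λ.
λ = 2 n t / m. The third-longest wavelength is m = 3: λ = 2 × 1.5 × 414 / 3.00 = 414 nm.

414 nm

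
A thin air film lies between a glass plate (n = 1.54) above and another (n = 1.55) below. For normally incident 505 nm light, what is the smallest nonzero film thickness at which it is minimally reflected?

253 nm

Ray reflecting at the top interface goes from n = 1.54 toward n = 1.0: no phase shift.
Bottom surface (1.0 → 1.55): reflection off a higher-index medium gives a half-wave phase shift.
The two reflections differ by half a wavelength.
For minimum reflection here: 2 n t = m λ.
The smallest nonzero thickness corresponds to m = 1: t = m λ / (2 n) = 1.00 × 505 / (2 × 1.0) = 253 nm.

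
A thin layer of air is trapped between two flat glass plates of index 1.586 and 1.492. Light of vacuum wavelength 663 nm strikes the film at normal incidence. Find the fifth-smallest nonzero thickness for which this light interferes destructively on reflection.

1658 nm

Top surface (1.586 → 1.0): reflection off a lower-index medium gives no phase shift.
At the lower boundary (n = 1.0 to n = 1.492) the reflected ray undergoes a half-wave phase shift.
The two reflections differ by half a wavelength.
With one net inversion, destructive interference in reflection requires 2 n t = m λ.
The fifth-smallest nonzero thickness corresponds to m = 5: t = m λ / (2 n) = 5.00 × 663 / (2 × 1.0) = 1658 nm.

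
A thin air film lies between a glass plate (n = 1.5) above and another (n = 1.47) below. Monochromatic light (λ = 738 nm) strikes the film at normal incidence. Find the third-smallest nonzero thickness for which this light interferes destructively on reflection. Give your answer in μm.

Ray reflecting at the top interface goes from n = 1.5 toward n = 1.0: no phase shift.
Ray reflecting at the bottom interface goes from n = 1.0 toward n = 1.47: a half-wave phase shift.
Net: one phase inversion between the two reflected rays.
For minimum reflection here: 2 n t = m λ.
The third-smallest nonzero thickness corresponds to m = 3: t = m λ / (2 n) = 3.00 × 738 / (2 × 1.0) = 1107 nm.

1.11 μm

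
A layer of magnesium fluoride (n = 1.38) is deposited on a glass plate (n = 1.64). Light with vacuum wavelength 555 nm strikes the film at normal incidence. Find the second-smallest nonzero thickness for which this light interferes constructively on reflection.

At the upper boundary (n = 1.0 to n = 1.38) the reflected ray undergoes a half-wave phase shift.
At the lower boundary (n = 1.38 to n = 1.64) the reflected ray undergoes a half-wave phase shift.
Zero or two π shifts → no net half-wave offset.
For maximum reflection here: 2 n t = m λ.
The second-smallest nonzero thickness corresponds to m = 2: t = m λ / (2 n) = 2.00 × 555 / (2 × 1.38) = 402 nm.

402 nm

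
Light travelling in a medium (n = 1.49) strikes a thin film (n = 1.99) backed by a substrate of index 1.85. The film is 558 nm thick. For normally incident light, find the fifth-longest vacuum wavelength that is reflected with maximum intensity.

Top surface (1.49 → 1.99): reflection off a higher-index medium gives a half-wave phase shift.
At the lower boundary (n = 1.99 to n = 1.85) the reflected ray undergoes no phase shift.
The two reflections differ by half a wavelength.
For bright reflection here: 2 n t = (m + ½) λ.
λ = 2 n t / (m + ½). The fifth-longest wavelength is m = 4: λ = 2 × 1.99 × 558 / 4.50 = 494 nm.

494 nm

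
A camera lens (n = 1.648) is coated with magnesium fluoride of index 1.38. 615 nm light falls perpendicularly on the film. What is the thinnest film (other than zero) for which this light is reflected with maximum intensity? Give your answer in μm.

0.223 μm

Ray reflecting at the top interface goes from n = 1.0 toward n = 1.38: a half-wave phase shift.
Bottom surface (1.38 → 1.648): reflection off a higher-index medium gives a half-wave phase shift.
Zero or two π shifts → no net half-wave offset.
With no net inversion, constructive interference in reflection requires 2 n t = m λ.
Minimum nonzero at m = 1: t = λ / (2 n) = 615 / (2 × 1.38) = 223 nm.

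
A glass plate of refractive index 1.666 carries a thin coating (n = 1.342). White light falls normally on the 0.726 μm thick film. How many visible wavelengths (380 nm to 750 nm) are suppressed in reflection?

2

Top surface (1.0 → 1.342): reflection off a higher-index medium gives a half-wave phase shift.
Ray reflecting at the bottom interface goes from n = 1.342 toward n = 1.666: a half-wave phase shift.
The two reflections carry the same phase change, so no net offset.
For weak reflection here: 2 n t = (m + ½) λ.
λ = 2 n t / (m + ½) = 1949 / (m + ½) nm.
m=2: 779 nm (IR); m=3: 557 nm (visible); m=4: 433 nm (visible); m=5: 354 nm (UV).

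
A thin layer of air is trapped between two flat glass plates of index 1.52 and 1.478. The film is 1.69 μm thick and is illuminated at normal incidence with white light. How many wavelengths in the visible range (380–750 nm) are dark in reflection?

4

At the upper boundary (n = 1.52 to n = 1.0) the reflected ray undergoes no phase shift.
Bottom surface (1.0 → 1.478): reflection off a higher-index medium gives a half-wave phase shift.
The two reflections differ by half a wavelength.
With one net inversion, destructive interference in reflection requires 2 n t = m λ.
λ = 2 n t / m = 3380 / m nm.
m=4: 845 nm (IR); m=5: 676 nm (visible); m=6: 563 nm (visible); m=7: 483 nm (visible); m=8: 423 nm (visible); m=9: 376 nm (UV).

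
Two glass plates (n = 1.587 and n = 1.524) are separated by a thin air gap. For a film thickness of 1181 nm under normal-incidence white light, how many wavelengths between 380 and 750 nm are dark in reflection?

3

Ray reflecting at the top interface goes from n = 1.587 toward n = 1.0: no phase shift.
Bottom surface (1.0 → 1.524): reflection off a higher-index medium gives a half-wave phase shift.
Net: one phase inversion between the two reflected rays.
With one net inversion, destructive interference in reflection requires 2 n t = m λ.
λ = 2 n t / m = 2362 / m nm.
m=3: 787 nm (IR); m=4: 591 nm (visible); m=5: 472 nm (visible); m=6: 394 nm (visible); m=7: 337 nm (UV).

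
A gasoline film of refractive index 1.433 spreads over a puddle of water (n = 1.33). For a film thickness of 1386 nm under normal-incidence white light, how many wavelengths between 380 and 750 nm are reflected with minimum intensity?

5

Top surface (1.0 → 1.433): reflection off a higher-index medium gives a half-wave phase shift.
At the lower boundary (n = 1.433 to n = 1.33) the reflected ray undergoes no phase shift.
Net: one phase inversion between the two reflected rays.
So the condition for destructive reflection is 2 n t = m λ.
λ = 2 n t / m = 3972 / m nm.
m=5: 794 nm (IR); m=6: 662 nm (visible); m=7: 567 nm (visible); m=8: 497 nm (visible); m=9: 441 nm (visible); m=10: 397 nm (visible); m=11: 361 nm (UV).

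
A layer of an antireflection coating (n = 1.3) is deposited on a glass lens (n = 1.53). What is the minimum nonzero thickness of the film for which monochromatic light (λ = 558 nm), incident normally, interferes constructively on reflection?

215 nm

Ray reflecting at the top interface goes from n = 1.0 toward n = 1.3: a half-wave phase shift.
At the lower boundary (n = 1.3 to n = 1.53) the reflected ray undergoes a half-wave phase shift.
Net: no relative phase inversion (both shifts match).
So the condition for constructive reflection is 2 n t = m λ.
Minimum nonzero at m = 1: t = λ / (2 n) = 558 / (2 × 1.3) = 215 nm.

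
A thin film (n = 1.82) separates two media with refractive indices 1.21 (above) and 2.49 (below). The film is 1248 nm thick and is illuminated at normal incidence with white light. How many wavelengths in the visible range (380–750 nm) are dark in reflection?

At the upper boundary (n = 1.21 to n = 1.82) the reflected ray undergoes a half-wave phase shift.
Ray reflecting at the bottom interface goes from n = 1.82 toward n = 2.49: a half-wave phase shift.
Net: no relative phase inversion (both shifts match).
With no net inversion, destructive interference in reflection requires 2 n t = (m + ½) λ.
λ = 2 n t / (m + ½) = 4543 / (m + ½) nm.
m=5: 826 nm (IR); m=6: 699 nm (visible); m=7: 606 nm (visible); m=8: 534 nm (visible); m=9: 478 nm (visible); m=10: 433 nm (visible); m=11: 395 nm (visible); m=12: 363 nm (UV).

6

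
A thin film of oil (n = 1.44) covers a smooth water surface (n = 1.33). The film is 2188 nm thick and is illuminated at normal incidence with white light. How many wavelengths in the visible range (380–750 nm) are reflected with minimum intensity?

8

Top surface (1.0 → 1.44): reflection off a higher-index medium gives a half-wave phase shift.
Bottom surface (1.44 → 1.33): reflection off a lower-index medium gives no phase shift.
Net: one phase inversion between the two reflected rays.
For dark reflection here: 2 n t = m λ.
λ = 2 n t / m = 6301 / m nm.
m=8: 788 nm (IR); m=9: 700 nm (visible); m=10: 630 nm (visible); m=11: 573 nm (visible); m=12: 525 nm (visible); m=13: 485 nm (visible); m=14: 450 nm (visible); m=15: 420 nm (visible); m=16: 394 nm (visible); m=17: 371 nm (UV).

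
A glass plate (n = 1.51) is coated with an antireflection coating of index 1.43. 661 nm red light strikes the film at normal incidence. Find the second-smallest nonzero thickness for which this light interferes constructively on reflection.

462 nm

Top surface (1.0 → 1.43): reflection off a higher-index medium gives a half-wave phase shift.
At the lower boundary (n = 1.43 to n = 1.51) the reflected ray undergoes a half-wave phase shift.
Net: no relative phase inversion (both shifts match).
For strong reflection here: 2 n t = m λ.
The second-smallest nonzero thickness corresponds to m = 2: t = m λ / (2 n) = 2.00 × 661 / (2 × 1.43) = 462 nm.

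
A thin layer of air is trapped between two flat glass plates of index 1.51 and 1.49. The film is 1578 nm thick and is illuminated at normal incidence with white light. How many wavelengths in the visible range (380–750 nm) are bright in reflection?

Top surface (1.51 → 1.0): reflection off a lower-index medium gives no phase shift.
At the lower boundary (n = 1.0 to n = 1.49) the reflected ray undergoes a half-wave phase shift.
Exactly one π shift → a net half-wave offset.
With one net inversion, constructive interference in reflection requires 2 n t = (m + ½) λ.
λ = 2 n t / (m + ½) = 3156 / (m + ½) nm.
m=3: 902 nm (IR); m=4: 701 nm (visible); m=5: 574 nm (visible); m=6: 486 nm (visible); m=7: 421 nm (visible); m=8: 371 nm (UV).

4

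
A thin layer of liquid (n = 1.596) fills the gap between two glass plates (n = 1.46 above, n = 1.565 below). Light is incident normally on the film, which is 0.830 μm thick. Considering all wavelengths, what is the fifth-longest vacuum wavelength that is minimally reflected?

Top surface (1.46 → 1.596): reflection off a higher-index medium gives a half-wave phase shift.
Ray reflecting at the bottom interface goes from n = 1.596 toward n = 1.565: no phase shift.
The two reflections differ by half a wavelength.
With one net inversion, destructive interference in reflection requires 2 n t = m λ.
λ = 2 n t / m. The fifth-longest wavelength is m = 5: λ = 2 × 1.596 × 830 / 5.00 = 530 nm.

530 nm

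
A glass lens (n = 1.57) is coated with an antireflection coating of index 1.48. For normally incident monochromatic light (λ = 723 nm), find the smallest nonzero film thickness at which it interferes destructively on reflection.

122 nm

Top surface (1.0 → 1.48): reflection off a higher-index medium gives a half-wave phase shift.
Bottom surface (1.48 → 1.57): reflection off a higher-index medium gives a half-wave phase shift.
Zero or two π shifts → no net half-wave offset.
For weak reflection here: 2 n t = (m + ½) λ.
Minimum at m = 0: t = λ / (4 n) = 723 / (4 × 1.48) = 122 nm.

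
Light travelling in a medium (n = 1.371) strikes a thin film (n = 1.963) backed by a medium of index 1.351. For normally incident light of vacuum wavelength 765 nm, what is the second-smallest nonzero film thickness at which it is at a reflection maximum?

At the upper boundary (n = 1.371 to n = 1.963) the reflected ray undergoes a half-wave phase shift.
Bottom surface (1.963 → 1.351): reflection off a lower-index medium gives no phase shift.
Net: one phase inversion between the two reflected rays.
With one net inversion, constructive interference in reflection requires 2 n t = (m + ½) λ.
The second-smallest nonzero thickness corresponds to m = 1: t = (m + ½) λ / (2 n) = 1.50 × 765 / (2 × 1.963) = 292 nm.

292 nm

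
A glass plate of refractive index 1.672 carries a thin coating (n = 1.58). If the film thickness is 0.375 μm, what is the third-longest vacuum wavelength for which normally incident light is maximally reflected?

395 nm

Ray reflecting at the top interface goes from n = 1.0 toward n = 1.58: a half-wave phase shift.
Ray reflecting at the bottom interface goes from n = 1.58 toward n = 1.672: a half-wave phase shift.
Net: no relative phase inversion (both shifts match).
For bright reflection here: 2 n t = m λ.
λ = 2 n t / m. The third-longest wavelength is m = 3: λ = 2 × 1.58 × 375 / 3.00 = 395 nm.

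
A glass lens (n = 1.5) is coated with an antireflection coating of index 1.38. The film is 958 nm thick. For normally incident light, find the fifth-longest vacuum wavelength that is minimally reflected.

588 nm

Ray reflecting at the top interface goes from n = 1.0 toward n = 1.38: a half-wave phase shift.
Ray reflecting at the bottom interface goes from n = 1.38 toward n = 1.5: a half-wave phase shift.
Net: no relative phase inversion (both shifts match).
With no net inversion, destructive interference in reflection requires 2 n t = (m + ½) λ.
λ = 2 n t / (m + ½). The fifth-longest wavelength is m = 4: λ = 2 × 1.38 × 958 / 4.50 = 588 nm.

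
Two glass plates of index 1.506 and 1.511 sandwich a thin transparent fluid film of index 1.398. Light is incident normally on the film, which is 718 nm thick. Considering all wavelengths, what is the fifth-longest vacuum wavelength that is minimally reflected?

402 nm

Top surface (1.506 → 1.398): reflection off a lower-index medium gives no phase shift.
Ray reflecting at the bottom interface goes from n = 1.398 toward n = 1.511: a half-wave phase shift.
Net: one phase inversion between the two reflected rays.
With one net inversion, destructive interference in reflection requires 2 n t = m λ.
λ = 2 n t / m. The fifth-longest wavelength is m = 5: λ = 2 × 1.398 × 718 / 5.00 = 402 nm.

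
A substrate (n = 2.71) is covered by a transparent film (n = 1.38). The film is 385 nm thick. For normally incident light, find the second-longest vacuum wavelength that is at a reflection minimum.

708 nm

Top surface (1.0 → 1.38): reflection off a higher-index medium gives a half-wave phase shift.
Bottom surface (1.38 → 2.71): reflection off a higher-index medium gives a half-wave phase shift.
Net: no relative phase inversion (both shifts match).
With no net inversion, destructive interference in reflection requires 2 n t = (m + ½) λ.
λ = 2 n t / (m + ½). The second-longest wavelength is m = 1: λ = 2 × 1.38 × 385 / 1.50 = 708 nm.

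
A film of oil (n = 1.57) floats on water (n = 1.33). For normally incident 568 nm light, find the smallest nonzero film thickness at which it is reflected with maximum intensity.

At the upper boundary (n = 1.0 to n = 1.57) the reflected ray undergoes a half-wave phase shift.
Bottom surface (1.57 → 1.33): reflection off a lower-index medium gives no phase shift.
Net: one phase inversion between the two reflected rays.
For bright reflection here: 2 n t = (m + ½) λ.
Minimum at m = 0: t = λ / (4 n) = 568 / (4 × 1.57) = 90.4 nm.

90.4 nm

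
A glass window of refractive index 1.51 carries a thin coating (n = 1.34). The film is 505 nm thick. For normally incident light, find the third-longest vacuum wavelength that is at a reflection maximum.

Ray reflecting at the top interface goes from n = 1.0 toward n = 1.34: a half-wave phase shift.
Ray reflecting at the bottom interface goes from n = 1.34 toward n = 1.51: a half-wave phase shift.
The two reflections carry the same phase change, so no net offset.
So the condition for constructive reflection is 2 n t = m λ.
λ = 2 n t / m. The third-longest wavelength is m = 3: λ = 2 × 1.34 × 505 / 3.00 = 451 nm.

451 nm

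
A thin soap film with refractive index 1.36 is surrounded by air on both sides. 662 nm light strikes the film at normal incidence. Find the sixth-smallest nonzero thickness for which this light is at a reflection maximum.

1339 nm

Top surface (1.0 → 1.36): reflection off a higher-index medium gives a half-wave phase shift.
At the lower boundary (n = 1.36 to n = 1.0) the reflected ray undergoes no phase shift.
The two reflections differ by half a wavelength.
So the condition for constructive reflection is 2 n t = (m + ½) λ.
The sixth-smallest nonzero thickness corresponds to m = 5: t = (m + ½) λ / (2 n) = 5.50 × 662 / (2 × 1.36) = 1339 nm.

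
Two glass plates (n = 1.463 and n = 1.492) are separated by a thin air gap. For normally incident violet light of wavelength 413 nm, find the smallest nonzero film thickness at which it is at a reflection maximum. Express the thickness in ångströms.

Top surface (1.463 → 1.0): reflection off a lower-index medium gives no phase shift.
Bottom surface (1.0 → 1.492): reflection off a higher-index medium gives a half-wave phase shift.
Net: one phase inversion between the two reflected rays.
For maximum reflection here: 2 n t = (m + ½) λ.
Minimum at m = 0: t = λ / (4 n) = 413 / (4 × 1.0) = 103 nm.

1033 Å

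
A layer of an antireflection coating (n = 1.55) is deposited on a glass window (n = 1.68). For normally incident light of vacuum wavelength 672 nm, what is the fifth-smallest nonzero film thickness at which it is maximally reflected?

1084 nm

Ray reflecting at the top interface goes from n = 1.0 toward n = 1.55: a half-wave phase shift.
Ray reflecting at the bottom interface goes from n = 1.55 toward n = 1.68: a half-wave phase shift.
Net: no relative phase inversion (both shifts match).
With no net inversion, constructive interference in reflection requires 2 n t = m λ.
The fifth-smallest nonzero thickness corresponds to m = 5: t = m λ / (2 n) = 5.00 × 672 / (2 × 1.55) = 1084 nm.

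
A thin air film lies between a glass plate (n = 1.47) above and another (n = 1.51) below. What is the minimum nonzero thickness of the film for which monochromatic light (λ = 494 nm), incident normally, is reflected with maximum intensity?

Ray reflecting at the top interface goes from n = 1.47 toward n = 1.0: no phase shift.
At the lower boundary (n = 1.0 to n = 1.51) the reflected ray undergoes a half-wave phase shift.
Net: one phase inversion between the two reflected rays.
With one net inversion, constructive interference in reflection requires 2 n t = (m + ½) λ.
Minimum at m = 0: t = λ / (4 n) = 494 / (4 × 1.0) = 124 nm.

124 nm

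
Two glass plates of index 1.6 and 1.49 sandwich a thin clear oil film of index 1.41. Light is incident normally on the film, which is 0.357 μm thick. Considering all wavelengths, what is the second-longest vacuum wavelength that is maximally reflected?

671 nm

Ray reflecting at the top interface goes from n = 1.6 toward n = 1.41: no phase shift.
Ray reflecting at the bottom interface goes from n = 1.41 toward n = 1.49: a half-wave phase shift.
Net: one phase inversion between the two reflected rays.
For strong reflection here: 2 n t = (m + ½) λ.
λ = 2 n t / (m + ½). The second-longest wavelength is m = 1: λ = 2 × 1.41 × 357 / 1.50 = 671 nm.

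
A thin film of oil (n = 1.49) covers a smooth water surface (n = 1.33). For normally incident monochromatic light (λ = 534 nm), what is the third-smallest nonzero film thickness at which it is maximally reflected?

448 nm

Ray reflecting at the top interface goes from n = 1.0 toward n = 1.49: a half-wave phase shift.
At the lower boundary (n = 1.49 to n = 1.33) the reflected ray undergoes no phase shift.
Exactly one π shift → a net half-wave offset.
With one net inversion, constructive interference in reflection requires 2 n t = (m + ½) λ.
The third-smallest nonzero thickness corresponds to m = 2: t = (m + ½) λ / (2 n) = 2.50 × 534 / (2 × 1.49) = 448 nm.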